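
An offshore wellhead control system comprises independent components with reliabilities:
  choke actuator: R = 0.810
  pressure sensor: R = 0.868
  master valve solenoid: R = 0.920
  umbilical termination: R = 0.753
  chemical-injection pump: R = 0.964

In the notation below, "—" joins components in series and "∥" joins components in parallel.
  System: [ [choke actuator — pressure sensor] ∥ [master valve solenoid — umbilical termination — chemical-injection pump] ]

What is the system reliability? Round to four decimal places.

0.9014

Series (choke actuator and pressure sensor): 0.810000 × 0.868000 = 0.703080
Series (master valve solenoid, umbilical termination, and chemical-injection pump): 0.920000 × 0.753000 × 0.964000 = 0.667821
Parallel ([0.703080] and [0.667821]): 1 − (1 − 0.703080)(1 − 0.667821) = 0.9014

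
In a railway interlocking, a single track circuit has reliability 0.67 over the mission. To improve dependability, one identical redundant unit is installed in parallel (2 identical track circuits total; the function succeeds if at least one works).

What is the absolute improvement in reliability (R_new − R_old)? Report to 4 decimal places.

0.2211

R_before = 0.67
R_after = 1 − (1 − 0.67)^2 = 0.8911
ΔR = 0.8911 − 0.67 = 0.2211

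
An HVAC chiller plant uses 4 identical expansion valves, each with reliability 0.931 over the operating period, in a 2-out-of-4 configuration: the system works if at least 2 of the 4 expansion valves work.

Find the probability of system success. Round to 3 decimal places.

0.999

R = Σ_{i=2}^{4} C(4,i) p^i (1−p)^{4−i} with p = 0.931
C(4,2)·0.931^2·0.069^2 = 0.02476
C(4,3)·0.931^3·0.069^1 = 0.22272
C(4,4)·0.931^4·0.069^0 = 0.75127
Sum = 0.999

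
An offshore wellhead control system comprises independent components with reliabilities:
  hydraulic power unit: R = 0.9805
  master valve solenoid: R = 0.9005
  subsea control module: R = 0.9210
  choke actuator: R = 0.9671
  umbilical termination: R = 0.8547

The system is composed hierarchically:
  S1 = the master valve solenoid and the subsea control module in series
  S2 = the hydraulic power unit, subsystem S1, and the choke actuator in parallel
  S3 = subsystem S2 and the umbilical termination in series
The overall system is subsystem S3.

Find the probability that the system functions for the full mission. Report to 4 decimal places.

Series (master valve solenoid and subsea control module): 0.900500 × 0.921000 = 0.829361
Parallel (hydraulic power unit, [0.829361], and choke actuator): 1 − (1 − 0.980500)(1 − 0.829361)(1 − 0.967100) = 0.999891
Series ([0.999891] and umbilical termination): 0.999891 × 0.854700 = 0.8546

0.8546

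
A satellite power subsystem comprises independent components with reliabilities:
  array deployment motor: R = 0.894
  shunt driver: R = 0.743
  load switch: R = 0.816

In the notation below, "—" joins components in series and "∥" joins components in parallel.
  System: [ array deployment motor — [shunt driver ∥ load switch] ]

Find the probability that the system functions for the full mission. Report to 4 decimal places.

Parallel (shunt driver and load switch): 1 − (1 − 0.743000)(1 − 0.816000) = 0.952712
Series (array deployment motor and [0.952712]): 0.894000 × 0.952712 = 0.8517

0.8517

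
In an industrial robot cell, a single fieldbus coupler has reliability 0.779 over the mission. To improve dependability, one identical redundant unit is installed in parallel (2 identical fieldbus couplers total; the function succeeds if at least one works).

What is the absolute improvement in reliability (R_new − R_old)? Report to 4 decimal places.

0.1722

R_before = 0.779
R_after = 1 − (1 − 0.779)^2 = 0.9512
ΔR = 0.9512 − 0.779 = 0.1722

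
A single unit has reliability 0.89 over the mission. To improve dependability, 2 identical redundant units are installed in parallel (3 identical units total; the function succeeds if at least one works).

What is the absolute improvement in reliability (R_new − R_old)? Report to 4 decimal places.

0.1087

R_before = 0.89
R_after = 1 − (1 − 0.89)^3 = 0.9987
ΔR = 0.9987 − 0.89 = 0.1087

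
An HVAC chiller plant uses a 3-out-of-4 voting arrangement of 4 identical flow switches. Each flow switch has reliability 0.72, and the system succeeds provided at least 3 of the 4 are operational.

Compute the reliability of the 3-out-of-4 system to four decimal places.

R = Σ_{i=3}^{4} C(4,i) p^i (1−p)^{4−i} with p = 0.72
C(4,3)·0.72^3·0.28^1 = 0.418038
C(4,4)·0.72^4·0.28^0 = 0.268739
Sum = 0.6868

0.6868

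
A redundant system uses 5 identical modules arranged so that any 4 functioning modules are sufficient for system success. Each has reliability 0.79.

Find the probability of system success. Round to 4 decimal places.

R = Σ_{i=4}^{5} C(5,i) p^i (1−p)^{5−i} with p = 0.79
C(5,4)·0.79^4·0.21^1 = 0.408976
C(5,5)·0.79^5·0.21^0 = 0.307706
Sum = 0.7167

0.7167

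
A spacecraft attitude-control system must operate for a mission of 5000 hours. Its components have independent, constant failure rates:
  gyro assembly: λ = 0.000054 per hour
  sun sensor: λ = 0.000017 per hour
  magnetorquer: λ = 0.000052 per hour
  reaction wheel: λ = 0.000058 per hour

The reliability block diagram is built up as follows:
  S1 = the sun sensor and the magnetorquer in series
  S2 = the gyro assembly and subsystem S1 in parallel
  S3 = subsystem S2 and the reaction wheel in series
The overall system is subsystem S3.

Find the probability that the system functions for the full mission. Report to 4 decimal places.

R(gyro assembly) = exp(−0.000054 × 5000) = 0.763379
R(sun sensor) = exp(−0.000017 × 5000) = 0.918512
R(magnetorquer) = exp(−0.000052 × 5000) = 0.771052
R(reaction wheel) = exp(−0.000058 × 5000) = 0.748264
Series (sun sensor and magnetorquer): 0.918512 × 0.771052 = 0.708221
Parallel (gyro assembly and [0.708221]): 1 − (1 − 0.763379)(1 − 0.708221) = 0.930959
Series ([0.930959] and reaction wheel): 0.930959 × 0.748264 = 0.6966

0.6966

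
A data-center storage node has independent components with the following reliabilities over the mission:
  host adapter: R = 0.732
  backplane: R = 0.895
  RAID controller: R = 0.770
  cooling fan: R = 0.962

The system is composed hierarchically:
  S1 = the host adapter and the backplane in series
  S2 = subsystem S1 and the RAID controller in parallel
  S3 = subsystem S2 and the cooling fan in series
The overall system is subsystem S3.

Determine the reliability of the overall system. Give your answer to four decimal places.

0.8857

Series (host adapter and backplane): 0.732000 × 0.895000 = 0.655140
Parallel ([0.655140] and RAID controller): 1 − (1 − 0.655140)(1 − 0.770000) = 0.920682
Series ([0.920682] and cooling fan): 0.920682 × 0.962000 = 0.8857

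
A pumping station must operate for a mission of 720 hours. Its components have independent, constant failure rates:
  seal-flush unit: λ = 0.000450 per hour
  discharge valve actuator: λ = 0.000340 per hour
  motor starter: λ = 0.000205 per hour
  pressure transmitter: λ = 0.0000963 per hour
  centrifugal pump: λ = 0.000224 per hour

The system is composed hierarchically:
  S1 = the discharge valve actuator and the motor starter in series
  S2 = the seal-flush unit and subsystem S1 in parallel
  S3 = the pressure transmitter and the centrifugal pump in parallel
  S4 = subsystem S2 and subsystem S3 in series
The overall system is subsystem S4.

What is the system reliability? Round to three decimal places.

R(seal-flush unit) = exp(−0.000450 × 720) = 0.72325
R(discharge valve actuator) = exp(−0.000340 × 720) = 0.78286
R(motor starter) = exp(−0.000205 × 720) = 0.86278
R(pressure transmitter) = exp(−0.0000963 × 720) = 0.93301
R(centrifugal pump) = exp(−0.000224 × 720) = 0.85105
Series (discharge valve actuator and motor starter): 0.78286 × 0.86278 = 0.67544
Parallel (seal-flush unit and [0.67544]): 1 − (1 − 0.72325)(1 − 0.67544) = 0.91018
Parallel (pressure transmitter and centrifugal pump): 1 − (1 − 0.93301)(1 − 0.85105) = 0.99002
Series ([0.91018] and [0.99002]): 0.91018 × 0.99002 = 0.901

0.901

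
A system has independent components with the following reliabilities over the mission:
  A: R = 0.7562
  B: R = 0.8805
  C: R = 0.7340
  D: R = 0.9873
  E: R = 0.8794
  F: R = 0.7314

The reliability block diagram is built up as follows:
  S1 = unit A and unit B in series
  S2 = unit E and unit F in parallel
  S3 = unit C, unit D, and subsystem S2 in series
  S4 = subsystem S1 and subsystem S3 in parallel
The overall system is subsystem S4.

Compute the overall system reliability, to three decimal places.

Series (A and B): 0.75620 × 0.88050 = 0.66583
Parallel (E and F): 1 − (1 − 0.87940)(1 − 0.73140) = 0.96761
Series (C, D, and [0.96761]): 0.73400 × 0.98730 × 0.96761 = 0.70121
Parallel ([0.66583] and [0.70121]): 1 − (1 − 0.66583)(1 − 0.70121) = 0.900

0.900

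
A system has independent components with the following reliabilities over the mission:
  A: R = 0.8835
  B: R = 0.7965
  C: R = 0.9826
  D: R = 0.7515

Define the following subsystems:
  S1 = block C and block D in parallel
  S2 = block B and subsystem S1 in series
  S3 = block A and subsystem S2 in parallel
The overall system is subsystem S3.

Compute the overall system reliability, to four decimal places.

0.9759

Parallel (C and D): 1 − (1 − 0.982600)(1 − 0.751500) = 0.995676
Series (B and [0.995676]): 0.796500 × 0.995676 = 0.793056
Parallel (A and [0.793056]): 1 − (1 − 0.883500)(1 − 0.793056) = 0.9759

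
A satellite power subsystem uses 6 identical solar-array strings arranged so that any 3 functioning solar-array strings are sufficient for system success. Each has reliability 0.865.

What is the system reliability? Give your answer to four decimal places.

R = Σ_{i=3}^{6} C(6,i) p^i (1−p)^{6−i} with p = 0.865
C(6,3)·0.865^3·0.135^3 = 0.031848
C(6,4)·0.865^4·0.135^2 = 0.153046
C(6,5)·0.865^5·0.135^1 = 0.392252
C(6,6)·0.865^6·0.135^0 = 0.418887
Sum = 0.9960

0.9960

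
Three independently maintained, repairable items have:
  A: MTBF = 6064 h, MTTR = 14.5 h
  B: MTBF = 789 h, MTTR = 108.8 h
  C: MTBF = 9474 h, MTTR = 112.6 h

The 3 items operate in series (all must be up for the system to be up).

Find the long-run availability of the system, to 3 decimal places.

A(A) = MTBF/(MTBF+MTTR) = 6064/(6064+14.5) = 0.997615
A(B) = MTBF/(MTBF+MTTR) = 789/(789+108.8) = 0.878815
A(C) = MTBF/(MTBF+MTTR) = 9474/(9474+112.6) = 0.988254
Series availability: 0.997615 × 0.878815 × 0.988254 = 0.866

0.866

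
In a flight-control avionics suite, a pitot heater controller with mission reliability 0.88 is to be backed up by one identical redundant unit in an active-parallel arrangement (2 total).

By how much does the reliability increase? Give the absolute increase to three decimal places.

0.106

R_before = 0.88
R_after = 1 − (1 − 0.88)^2 = 0.986
ΔR = 0.986 − 0.88 = 0.106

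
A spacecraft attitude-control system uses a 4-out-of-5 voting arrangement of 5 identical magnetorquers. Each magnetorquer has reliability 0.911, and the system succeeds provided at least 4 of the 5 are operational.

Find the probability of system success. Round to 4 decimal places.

R = Σ_{i=4}^{5} C(5,i) p^i (1−p)^{5−i} with p = 0.911
C(5,4)·0.911^4·0.089^1 = 0.306502
C(5,5)·0.911^5·0.089^0 = 0.627468
Sum = 0.9340

0.9340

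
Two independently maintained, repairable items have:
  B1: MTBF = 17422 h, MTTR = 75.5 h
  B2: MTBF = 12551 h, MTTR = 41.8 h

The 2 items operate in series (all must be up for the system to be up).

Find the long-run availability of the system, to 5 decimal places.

0.99238

A(B1) = MTBF/(MTBF+MTTR) = 17422/(17422+75.5) = 0.995685
A(B2) = MTBF/(MTBF+MTTR) = 12551/(12551+41.8) = 0.996681
Series availability: 0.995685 × 0.996681 = 0.99238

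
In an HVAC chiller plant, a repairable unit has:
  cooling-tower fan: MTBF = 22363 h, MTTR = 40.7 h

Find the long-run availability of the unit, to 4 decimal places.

0.9982

A(cooling-tower fan) = MTBF/(MTBF+MTTR) = 22363/(22363+40.7) = 0.9982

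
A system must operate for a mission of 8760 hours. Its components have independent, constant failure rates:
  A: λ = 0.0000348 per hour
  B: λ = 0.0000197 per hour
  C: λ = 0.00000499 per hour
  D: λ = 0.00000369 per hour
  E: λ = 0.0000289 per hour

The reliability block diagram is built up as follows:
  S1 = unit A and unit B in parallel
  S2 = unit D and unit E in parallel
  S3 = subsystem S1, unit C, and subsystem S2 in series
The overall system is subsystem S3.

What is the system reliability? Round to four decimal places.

0.9108

R(A) = exp(−0.0000348 × 8760) = 0.737235
R(B) = exp(−0.0000197 × 8760) = 0.841498
R(C) = exp(−0.00000499 × 8760) = 0.957229
R(D) = exp(−0.00000369 × 8760) = 0.968192
R(E) = exp(−0.0000289 × 8760) = 0.776341
Parallel (A and B): 1 − (1 − 0.737235)(1 − 0.841498) = 0.958351
Parallel (D and E): 1 − (1 − 0.968192)(1 − 0.776341) = 0.992886
Series ([0.958351], C, and [0.992886]): 0.958351 × 0.957229 × 0.992886 = 0.9108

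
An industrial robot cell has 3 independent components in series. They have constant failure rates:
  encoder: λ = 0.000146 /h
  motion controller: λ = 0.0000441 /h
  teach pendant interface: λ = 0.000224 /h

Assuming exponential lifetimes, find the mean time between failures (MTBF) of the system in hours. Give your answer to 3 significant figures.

Series of exponential components: λ_sys = Σ λ_i
λ_sys = 0.000146 + 0.0000441 + 0.000224 = 4.1410e-04 /h
MTBF = 1 / λ_sys = 2410 h

2410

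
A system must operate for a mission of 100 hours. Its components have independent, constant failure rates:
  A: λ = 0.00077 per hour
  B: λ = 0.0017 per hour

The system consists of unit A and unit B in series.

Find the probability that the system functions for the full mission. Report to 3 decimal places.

0.781

R(A) = exp(−0.00077 × 100) = 0.92589
R(B) = exp(−0.0017 × 100) = 0.84366
Series (A and B): 0.92589 × 0.84366 = 0.781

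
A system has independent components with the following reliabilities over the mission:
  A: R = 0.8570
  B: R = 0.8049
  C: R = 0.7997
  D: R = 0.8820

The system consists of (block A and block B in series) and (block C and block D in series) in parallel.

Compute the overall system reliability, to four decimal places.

0.9086

Series (A and B): 0.857000 × 0.804900 = 0.689799
Series (C and D): 0.799700 × 0.882000 = 0.705335
Parallel ([0.689799] and [0.705335]): 1 − (1 − 0.689799)(1 − 0.705335) = 0.9086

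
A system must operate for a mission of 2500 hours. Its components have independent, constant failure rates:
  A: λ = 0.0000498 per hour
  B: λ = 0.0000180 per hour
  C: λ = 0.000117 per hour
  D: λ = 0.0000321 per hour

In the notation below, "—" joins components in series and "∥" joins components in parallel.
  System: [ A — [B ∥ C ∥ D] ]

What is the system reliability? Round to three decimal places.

0.882

R(A) = exp(−0.0000498 × 2500) = 0.88294
R(B) = exp(−0.0000180 × 2500) = 0.95600
R(C) = exp(−0.000117 × 2500) = 0.74640
R(D) = exp(−0.0000321 × 2500) = 0.92289
Parallel (B, C, and D): 1 − (1 − 0.95600)(1 − 0.74640)(1 − 0.92289) = 0.99914
Series (A and [0.99914]): 0.88294 × 0.99914 = 0.882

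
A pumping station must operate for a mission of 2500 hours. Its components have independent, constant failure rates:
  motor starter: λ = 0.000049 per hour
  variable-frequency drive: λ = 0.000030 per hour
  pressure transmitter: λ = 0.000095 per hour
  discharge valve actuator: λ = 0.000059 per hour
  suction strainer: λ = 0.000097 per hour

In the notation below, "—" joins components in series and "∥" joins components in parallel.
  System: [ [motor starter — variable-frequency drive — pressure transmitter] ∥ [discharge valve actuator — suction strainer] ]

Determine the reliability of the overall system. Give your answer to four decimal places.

R(motor starter) = exp(−0.000049 × 2500) = 0.884706
R(variable-frequency drive) = exp(−0.000030 × 2500) = 0.927743
R(pressure transmitter) = exp(−0.000095 × 2500) = 0.788597
R(discharge valve actuator) = exp(−0.000059 × 2500) = 0.862862
R(suction strainer) = exp(−0.000097 × 2500) = 0.784664
Series (motor starter, variable-frequency drive, and pressure transmitter): 0.884706 × 0.927743 × 0.788597 = 0.647264
Series (discharge valve actuator and suction strainer): 0.862862 × 0.784664 = 0.677057
Parallel ([0.647264] and [0.677057]): 1 − (1 − 0.647264)(1 − 0.677057) = 0.8861

0.8861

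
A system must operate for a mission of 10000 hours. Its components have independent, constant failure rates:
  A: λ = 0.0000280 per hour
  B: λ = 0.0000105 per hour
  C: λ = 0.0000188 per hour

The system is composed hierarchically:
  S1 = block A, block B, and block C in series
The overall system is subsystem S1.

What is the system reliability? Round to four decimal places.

R(A) = exp(−0.0000280 × 10000) = 0.755784
R(B) = exp(−0.0000105 × 10000) = 0.900325
R(C) = exp(−0.0000188 × 10000) = 0.828615
Series (A, B, and C): 0.755784 × 0.900325 × 0.828615 = 0.5638

0.5638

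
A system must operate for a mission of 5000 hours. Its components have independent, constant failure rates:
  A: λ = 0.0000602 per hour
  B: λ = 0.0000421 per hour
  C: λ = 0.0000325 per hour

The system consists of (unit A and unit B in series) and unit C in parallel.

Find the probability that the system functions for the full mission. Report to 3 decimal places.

0.940

R(A) = exp(−0.0000602 × 5000) = 0.74008
R(B) = exp(−0.0000421 × 5000) = 0.81018
R(C) = exp(−0.0000325 × 5000) = 0.85002
Series (A and B): 0.74008 × 0.81018 = 0.59960
Parallel ([0.59960] and C): 1 − (1 − 0.59960)(1 − 0.85002) = 0.940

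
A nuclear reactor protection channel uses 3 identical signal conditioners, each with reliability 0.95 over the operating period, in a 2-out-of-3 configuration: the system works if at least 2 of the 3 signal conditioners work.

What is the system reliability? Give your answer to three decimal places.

0.993

R = Σ_{i=2}^{3} C(3,i) p^i (1−p)^{3−i} with p = 0.95
C(3,2)·0.95^2·0.05^1 = 0.13538
C(3,3)·0.95^3·0.05^0 = 0.85738
Sum = 0.993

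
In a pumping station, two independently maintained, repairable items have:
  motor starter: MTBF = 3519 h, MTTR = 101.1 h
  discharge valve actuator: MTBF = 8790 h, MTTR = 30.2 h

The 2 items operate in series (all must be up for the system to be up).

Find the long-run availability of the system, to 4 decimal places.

0.9687

A(motor starter) = MTBF/(MTBF+MTTR) = 3519/(3519+101.1) = 0.972073
A(discharge valve actuator) = MTBF/(MTBF+MTTR) = 8790/(8790+30.2) = 0.996576
Series availability: 0.972073 × 0.996576 = 0.9687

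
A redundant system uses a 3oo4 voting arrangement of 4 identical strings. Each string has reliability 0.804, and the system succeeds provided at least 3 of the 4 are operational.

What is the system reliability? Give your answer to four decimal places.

0.8253

R = Σ_{i=3}^{4} C(4,i) p^i (1−p)^{4−i} with p = 0.804
C(4,3)·0.804^3·0.196^1 = 0.407459
C(4,4)·0.804^4·0.196^0 = 0.417854
Sum = 0.8253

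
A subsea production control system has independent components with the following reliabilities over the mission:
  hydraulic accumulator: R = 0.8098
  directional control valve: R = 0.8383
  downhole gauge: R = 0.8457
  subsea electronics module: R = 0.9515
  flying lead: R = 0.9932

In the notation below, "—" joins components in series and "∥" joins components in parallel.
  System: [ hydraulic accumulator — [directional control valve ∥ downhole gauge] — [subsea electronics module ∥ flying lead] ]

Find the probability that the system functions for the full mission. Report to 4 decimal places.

0.7893

Parallel (directional control valve and downhole gauge): 1 − (1 − 0.838300)(1 − 0.845700) = 0.975050
Parallel (subsea electronics module and flying lead): 1 − (1 − 0.951500)(1 − 0.993200) = 0.999670
Series (hydraulic accumulator, [0.975050], and [0.999670]): 0.809800 × 0.975050 × 0.999670 = 0.7893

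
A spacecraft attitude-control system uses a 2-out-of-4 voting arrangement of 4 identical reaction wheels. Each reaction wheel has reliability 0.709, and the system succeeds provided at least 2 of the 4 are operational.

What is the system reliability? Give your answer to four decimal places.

R = Σ_{i=2}^{4} C(4,i) p^i (1−p)^{4−i} with p = 0.709
C(4,2)·0.709^2·0.291^2 = 0.255405
C(4,3)·0.709^3·0.291^1 = 0.414851
C(4,4)·0.709^4·0.291^0 = 0.252688
Sum = 0.9229

0.9229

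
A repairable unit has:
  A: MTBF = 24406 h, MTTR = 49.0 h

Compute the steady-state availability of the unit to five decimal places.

0.99800

A(A) = MTBF/(MTBF+MTTR) = 24406/(24406+49.0) = 0.99800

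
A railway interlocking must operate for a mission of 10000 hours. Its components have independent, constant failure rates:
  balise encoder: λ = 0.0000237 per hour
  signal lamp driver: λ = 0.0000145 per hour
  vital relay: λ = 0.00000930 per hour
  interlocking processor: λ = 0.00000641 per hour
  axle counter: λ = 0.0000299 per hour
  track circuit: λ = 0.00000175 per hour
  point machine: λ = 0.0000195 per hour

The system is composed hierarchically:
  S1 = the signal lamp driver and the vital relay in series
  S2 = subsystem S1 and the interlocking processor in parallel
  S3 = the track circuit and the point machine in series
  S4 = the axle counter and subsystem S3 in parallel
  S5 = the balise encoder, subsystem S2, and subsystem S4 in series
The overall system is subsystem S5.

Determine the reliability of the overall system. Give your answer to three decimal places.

R(balise encoder) = exp(−0.0000237 × 10000) = 0.78899
R(signal lamp driver) = exp(−0.0000145 × 10000) = 0.86502
R(vital relay) = exp(−0.00000930 × 10000) = 0.91119
R(interlocking processor) = exp(−0.00000641 × 10000) = 0.93791
R(axle counter) = exp(−0.0000299 × 10000) = 0.74156
R(track circuit) = exp(−0.00000175 × 10000) = 0.98265
R(point machine) = exp(−0.0000195 × 10000) = 0.82283
Series (signal lamp driver and vital relay): 0.86502 × 0.91119 = 0.78820
Parallel ([0.78820] and interlocking processor): 1 − (1 − 0.78820)(1 − 0.93791) = 0.98685
Series (track circuit and point machine): 0.98265 × 0.82283 = 0.80855
Parallel (axle counter and [0.80855]): 1 − (1 − 0.74156)(1 − 0.80855) = 0.95052
Series (balise encoder, [0.98685], and [0.95052]): 0.78899 × 0.98685 × 0.95052 = 0.740

0.740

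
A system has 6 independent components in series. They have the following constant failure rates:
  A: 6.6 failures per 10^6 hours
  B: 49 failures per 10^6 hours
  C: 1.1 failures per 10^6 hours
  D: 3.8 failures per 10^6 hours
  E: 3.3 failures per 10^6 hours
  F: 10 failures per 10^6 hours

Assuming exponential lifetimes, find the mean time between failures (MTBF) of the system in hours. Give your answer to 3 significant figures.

13600

Series of exponential components: λ_sys = Σ λ_i
λ_sys = 0.0000066 + 0.000049 + 0.0000011 + 0.0000038 + 0.0000033 + 0.000010 = 7.3800e-05 /h
MTBF = 1 / λ_sys = 13600 h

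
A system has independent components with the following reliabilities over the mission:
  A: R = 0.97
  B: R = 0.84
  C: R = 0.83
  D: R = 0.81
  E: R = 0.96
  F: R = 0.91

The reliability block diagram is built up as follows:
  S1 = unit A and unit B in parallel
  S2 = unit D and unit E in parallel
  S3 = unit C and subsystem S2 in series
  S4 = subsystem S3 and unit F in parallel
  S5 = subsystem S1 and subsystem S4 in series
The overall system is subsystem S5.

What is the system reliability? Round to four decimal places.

0.9794

Parallel (A and B): 1 − (1 − 0.970000)(1 − 0.840000) = 0.995200
Parallel (D and E): 1 − (1 − 0.810000)(1 − 0.960000) = 0.992400
Series (C and [0.992400]): 0.830000 × 0.992400 = 0.823692
Parallel ([0.823692] and F): 1 − (1 − 0.823692)(1 − 0.910000) = 0.984132
Series ([0.995200] and [0.984132]): 0.995200 × 0.984132 = 0.9794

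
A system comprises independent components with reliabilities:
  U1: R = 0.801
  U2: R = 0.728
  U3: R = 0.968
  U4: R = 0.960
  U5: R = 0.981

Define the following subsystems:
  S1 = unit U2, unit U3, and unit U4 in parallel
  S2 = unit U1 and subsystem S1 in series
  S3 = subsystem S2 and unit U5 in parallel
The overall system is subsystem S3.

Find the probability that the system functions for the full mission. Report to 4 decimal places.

Parallel (U2, U3, and U4): 1 − (1 − 0.728000)(1 − 0.968000)(1 − 0.960000) = 0.999652
Series (U1 and [0.999652]): 0.801000 × 0.999652 = 0.800721
Parallel ([0.800721] and U5): 1 − (1 − 0.800721)(1 − 0.981000) = 0.9962

0.9962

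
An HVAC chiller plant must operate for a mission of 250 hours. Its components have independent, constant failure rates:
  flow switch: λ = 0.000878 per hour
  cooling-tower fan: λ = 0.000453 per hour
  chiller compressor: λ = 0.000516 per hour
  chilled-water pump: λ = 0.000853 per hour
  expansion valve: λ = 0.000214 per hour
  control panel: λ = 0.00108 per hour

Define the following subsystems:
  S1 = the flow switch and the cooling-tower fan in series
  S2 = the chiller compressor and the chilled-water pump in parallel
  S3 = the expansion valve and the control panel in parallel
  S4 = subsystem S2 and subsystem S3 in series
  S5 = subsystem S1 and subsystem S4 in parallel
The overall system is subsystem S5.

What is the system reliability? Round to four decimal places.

R(flow switch) = exp(−0.000878 × 250) = 0.802920
R(cooling-tower fan) = exp(−0.000453 × 250) = 0.892927
R(chiller compressor) = exp(−0.000516 × 250) = 0.878974
R(chilled-water pump) = exp(−0.000853 × 250) = 0.807954
R(expansion valve) = exp(−0.000214 × 250) = 0.947906
R(control panel) = exp(−0.00108 × 250) = 0.763379
Series (flow switch and cooling-tower fan): 0.802920 × 0.892927 = 0.716949
Parallel (chiller compressor and chilled-water pump): 1 − (1 − 0.878974)(1 − 0.807954) = 0.976757
Parallel (expansion valve and control panel): 1 − (1 − 0.947906)(1 − 0.763379) = 0.987673
Series ([0.976757] and [0.987673]): 0.976757 × 0.987673 = 0.964717
Parallel ([0.716949] and [0.964717]): 1 − (1 − 0.716949)(1 − 0.964717) = 0.9900

0.9900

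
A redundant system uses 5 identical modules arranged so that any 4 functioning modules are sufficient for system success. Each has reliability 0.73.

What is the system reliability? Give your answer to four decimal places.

0.5907

R = Σ_{i=4}^{5} C(5,i) p^i (1−p)^{5−i} with p = 0.73
C(5,4)·0.73^4·0.27^1 = 0.383376
C(5,5)·0.73^5·0.27^0 = 0.207307
Sum = 0.5907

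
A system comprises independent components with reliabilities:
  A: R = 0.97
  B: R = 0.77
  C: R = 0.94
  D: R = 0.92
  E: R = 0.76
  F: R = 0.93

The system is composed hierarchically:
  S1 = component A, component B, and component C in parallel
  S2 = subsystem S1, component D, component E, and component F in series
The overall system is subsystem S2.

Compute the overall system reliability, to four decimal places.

Parallel (A, B, and C): 1 − (1 − 0.970000)(1 − 0.770000)(1 − 0.940000) = 0.999586
Series ([0.999586], D, E, and F): 0.999586 × 0.920000 × 0.760000 × 0.930000 = 0.6500

0.6500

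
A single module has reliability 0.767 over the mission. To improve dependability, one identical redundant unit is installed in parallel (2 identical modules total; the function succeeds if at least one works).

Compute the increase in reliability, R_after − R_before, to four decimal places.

0.1787

R_before = 0.767
R_after = 1 − (1 − 0.767)^2 = 0.9457
ΔR = 0.9457 − 0.767 = 0.1787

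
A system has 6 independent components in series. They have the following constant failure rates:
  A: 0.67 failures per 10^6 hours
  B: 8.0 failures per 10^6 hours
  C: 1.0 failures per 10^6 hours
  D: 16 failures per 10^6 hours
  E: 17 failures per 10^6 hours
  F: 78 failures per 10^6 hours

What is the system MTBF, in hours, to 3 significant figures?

8290

Series of exponential components: λ_sys = Σ λ_i
λ_sys = 0.00000067 + 0.0000080 + 0.0000010 + 0.000016 + 0.000017 + 0.000078 = 1.2067e-04 /h
MTBF = 1 / λ_sys = 8290 h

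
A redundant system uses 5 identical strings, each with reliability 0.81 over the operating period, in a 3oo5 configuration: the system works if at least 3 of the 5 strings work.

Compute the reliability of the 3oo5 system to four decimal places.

R = Σ_{i=3}^{5} C(5,i) p^i (1−p)^{5−i} with p = 0.81
C(5,3)·0.81^3·0.19^2 = 0.191850
C(5,4)·0.81^4·0.19^1 = 0.408944
C(5,5)·0.81^5·0.19^0 = 0.348678
Sum = 0.9495

0.9495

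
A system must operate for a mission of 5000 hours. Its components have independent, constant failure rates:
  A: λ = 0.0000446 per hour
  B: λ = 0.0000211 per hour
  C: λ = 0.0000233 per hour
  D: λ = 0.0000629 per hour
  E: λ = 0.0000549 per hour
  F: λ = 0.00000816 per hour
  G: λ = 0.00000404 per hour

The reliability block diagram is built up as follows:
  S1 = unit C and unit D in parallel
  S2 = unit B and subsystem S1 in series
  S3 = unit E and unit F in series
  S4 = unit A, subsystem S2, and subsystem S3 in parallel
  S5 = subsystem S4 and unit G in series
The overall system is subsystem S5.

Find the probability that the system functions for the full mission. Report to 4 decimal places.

0.9733

R(A) = exp(−0.0000446 × 5000) = 0.800115
R(B) = exp(−0.0000211 × 5000) = 0.899874
R(C) = exp(−0.0000233 × 5000) = 0.890030
R(D) = exp(−0.0000629 × 5000) = 0.730154
R(E) = exp(−0.0000549 × 5000) = 0.759952
R(F) = exp(−0.00000816 × 5000) = 0.960021
R(G) = exp(−0.00000404 × 5000) = 0.980003
Parallel (C and D): 1 − (1 − 0.890030)(1 − 0.730154) = 0.970325
Series (B and [0.970325]): 0.899874 × 0.970325 = 0.873170
Series (E and F): 0.759952 × 0.960021 = 0.729570
Parallel (A, [0.873170], and [0.729570]): 1 − (1 − 0.800115)(1 − 0.873170)(1 − 0.729570) = 0.993144
Series ([0.993144] and G): 0.993144 × 0.980003 = 0.9733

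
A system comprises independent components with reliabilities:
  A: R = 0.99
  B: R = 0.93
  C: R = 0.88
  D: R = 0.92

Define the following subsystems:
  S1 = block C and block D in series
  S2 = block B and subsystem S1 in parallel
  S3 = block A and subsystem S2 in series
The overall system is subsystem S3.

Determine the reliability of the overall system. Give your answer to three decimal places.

0.977

Series (C and D): 0.88000 × 0.92000 = 0.80960
Parallel (B and [0.80960]): 1 − (1 − 0.93000)(1 − 0.80960) = 0.98667
Series (A and [0.98667]): 0.99000 × 0.98667 = 0.977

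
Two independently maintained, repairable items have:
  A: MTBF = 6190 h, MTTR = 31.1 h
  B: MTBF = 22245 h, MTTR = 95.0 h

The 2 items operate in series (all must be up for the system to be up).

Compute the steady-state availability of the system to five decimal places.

0.99077

A(A) = MTBF/(MTBF+MTTR) = 6190/(6190+31.1) = 0.995001
A(B) = MTBF/(MTBF+MTTR) = 22245/(22245+95.0) = 0.995748
Series availability: 0.995001 × 0.995748 = 0.99077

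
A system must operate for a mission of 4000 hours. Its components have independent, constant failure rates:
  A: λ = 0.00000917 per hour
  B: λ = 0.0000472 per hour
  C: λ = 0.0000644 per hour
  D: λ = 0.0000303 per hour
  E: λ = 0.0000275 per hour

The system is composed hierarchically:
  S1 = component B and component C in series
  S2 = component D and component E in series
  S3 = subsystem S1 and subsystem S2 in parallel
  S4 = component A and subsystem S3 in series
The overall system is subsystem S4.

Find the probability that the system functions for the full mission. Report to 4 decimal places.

R(A) = exp(−0.00000917 × 4000) = 0.963985
R(B) = exp(−0.0000472 × 4000) = 0.827952
R(C) = exp(−0.0000644 × 4000) = 0.772904
R(D) = exp(−0.0000303 × 4000) = 0.885857
R(E) = exp(−0.0000275 × 4000) = 0.895834
Series (B and C): 0.827952 × 0.772904 = 0.639927
Series (D and E): 0.885857 × 0.895834 = 0.793581
Parallel ([0.639927] and [0.793581]): 1 − (1 − 0.639927)(1 − 0.793581) = 0.925674
Series (A and [0.925674]): 0.963985 × 0.925674 = 0.8923

0.8923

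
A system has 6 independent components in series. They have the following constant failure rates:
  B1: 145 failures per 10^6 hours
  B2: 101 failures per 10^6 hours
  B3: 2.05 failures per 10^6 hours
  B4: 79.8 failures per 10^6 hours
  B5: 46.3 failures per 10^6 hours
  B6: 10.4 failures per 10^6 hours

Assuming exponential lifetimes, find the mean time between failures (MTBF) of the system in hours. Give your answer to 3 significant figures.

Series of exponential components: λ_sys = Σ λ_i
λ_sys = 0.000145 + 0.000101 + 0.00000205 + 0.0000798 + 0.0000463 + 0.0000104 = 3.8455e-04 /h
MTBF = 1 / λ_sys = 2600 h

2600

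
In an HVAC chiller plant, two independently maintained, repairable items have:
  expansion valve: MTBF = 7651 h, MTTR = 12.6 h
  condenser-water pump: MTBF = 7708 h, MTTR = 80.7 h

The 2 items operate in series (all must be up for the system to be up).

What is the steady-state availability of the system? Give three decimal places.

0.988

A(expansion valve) = MTBF/(MTBF+MTTR) = 7651/(7651+12.6) = 0.998356
A(condenser-water pump) = MTBF/(MTBF+MTTR) = 7708/(7708+80.7) = 0.989639
Series availability: 0.998356 × 0.989639 = 0.988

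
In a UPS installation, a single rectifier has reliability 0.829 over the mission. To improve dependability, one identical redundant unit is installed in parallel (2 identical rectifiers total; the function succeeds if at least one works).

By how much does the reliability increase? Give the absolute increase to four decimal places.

0.1418

R_before = 0.829
R_after = 1 − (1 − 0.829)^2 = 0.9708
ΔR = 0.9708 − 0.829 = 0.1418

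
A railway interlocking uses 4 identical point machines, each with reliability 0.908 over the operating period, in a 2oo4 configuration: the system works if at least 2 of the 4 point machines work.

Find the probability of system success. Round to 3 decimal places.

0.997

R = Σ_{i=2}^{4} C(4,i) p^i (1−p)^{4−i} with p = 0.908
C(4,2)·0.908^2·0.092^2 = 0.04187
C(4,3)·0.908^3·0.092^1 = 0.27549
C(4,4)·0.908^4·0.092^0 = 0.67974
Sum = 0.997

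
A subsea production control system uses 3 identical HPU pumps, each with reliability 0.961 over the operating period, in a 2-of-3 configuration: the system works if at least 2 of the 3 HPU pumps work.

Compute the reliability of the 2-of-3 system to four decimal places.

0.9956

R = Σ_{i=2}^{3} C(3,i) p^i (1−p)^{3−i} with p = 0.961
C(3,2)·0.961^2·0.039^1 = 0.108052
C(3,3)·0.961^3·0.039^0 = 0.887504
Sum = 0.9956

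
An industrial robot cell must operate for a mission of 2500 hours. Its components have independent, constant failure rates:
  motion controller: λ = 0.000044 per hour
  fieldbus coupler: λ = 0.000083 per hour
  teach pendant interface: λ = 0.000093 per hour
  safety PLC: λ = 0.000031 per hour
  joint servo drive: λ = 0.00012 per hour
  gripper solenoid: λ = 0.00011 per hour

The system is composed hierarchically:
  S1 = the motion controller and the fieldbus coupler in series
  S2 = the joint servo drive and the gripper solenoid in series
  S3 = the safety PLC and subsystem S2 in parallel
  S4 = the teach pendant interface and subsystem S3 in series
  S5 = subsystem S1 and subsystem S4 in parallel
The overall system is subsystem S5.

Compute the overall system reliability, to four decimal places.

R(motion controller) = exp(−0.000044 × 2500) = 0.895834
R(fieldbus coupler) = exp(−0.000083 × 2500) = 0.812613
R(teach pendant interface) = exp(−0.000093 × 2500) = 0.792550
R(safety PLC) = exp(−0.000031 × 2500) = 0.925427
R(joint servo drive) = exp(−0.00012 × 2500) = 0.740818
R(gripper solenoid) = exp(−0.00011 × 2500) = 0.759572
Series (motion controller and fieldbus coupler): 0.895834 × 0.812613 = 0.727966
Series (joint servo drive and gripper solenoid): 0.740818 × 0.759572 = 0.562705
Parallel (safety PLC and [0.562705]): 1 − (1 − 0.925427)(1 − 0.562705) = 0.967390
Series (teach pendant interface and [0.967390]): 0.792550 × 0.967390 = 0.766705
Parallel ([0.727966] and [0.766705]): 1 − (1 − 0.727966)(1 − 0.766705) = 0.9365

0.9365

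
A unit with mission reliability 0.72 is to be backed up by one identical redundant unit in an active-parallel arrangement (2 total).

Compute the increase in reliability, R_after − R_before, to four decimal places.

R_before = 0.72
R_after = 1 − (1 − 0.72)^2 = 0.9216
ΔR = 0.9216 − 0.72 = 0.2016

0.2016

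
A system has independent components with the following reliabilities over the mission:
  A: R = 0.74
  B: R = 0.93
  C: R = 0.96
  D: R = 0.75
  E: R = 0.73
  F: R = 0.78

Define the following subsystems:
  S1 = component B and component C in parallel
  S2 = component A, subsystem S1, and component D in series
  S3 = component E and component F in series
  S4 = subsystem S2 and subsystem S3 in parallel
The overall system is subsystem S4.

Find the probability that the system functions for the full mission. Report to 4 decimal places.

Parallel (B and C): 1 − (1 − 0.930000)(1 − 0.960000) = 0.997200
Series (A, [0.997200], and D): 0.740000 × 0.997200 × 0.750000 = 0.553446
Series (E and F): 0.730000 × 0.780000 = 0.569400
Parallel ([0.553446] and [0.569400]): 1 − (1 − 0.553446)(1 − 0.569400) = 0.8077

0.8077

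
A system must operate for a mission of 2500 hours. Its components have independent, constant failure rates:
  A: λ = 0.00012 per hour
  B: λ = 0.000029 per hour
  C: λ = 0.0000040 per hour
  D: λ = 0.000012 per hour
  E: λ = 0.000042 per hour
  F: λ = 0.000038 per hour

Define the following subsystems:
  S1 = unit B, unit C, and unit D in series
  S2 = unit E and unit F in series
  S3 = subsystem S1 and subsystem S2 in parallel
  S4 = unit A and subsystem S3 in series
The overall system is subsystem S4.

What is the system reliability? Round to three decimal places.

0.727

R(A) = exp(−0.00012 × 2500) = 0.74082
R(B) = exp(−0.000029 × 2500) = 0.93007
R(C) = exp(−0.0000040 × 2500) = 0.99005
R(D) = exp(−0.000012 × 2500) = 0.97045
R(E) = exp(−0.000042 × 2500) = 0.90032
R(F) = exp(−0.000038 × 2500) = 0.90937
Series (B, C, and D): 0.93007 × 0.99005 × 0.97045 = 0.89361
Series (E and F): 0.90032 × 0.90937 = 0.81872
Parallel ([0.89361] and [0.81872]): 1 − (1 − 0.89361)(1 − 0.81872) = 0.98071
Series (A and [0.98071]): 0.74082 × 0.98071 = 0.727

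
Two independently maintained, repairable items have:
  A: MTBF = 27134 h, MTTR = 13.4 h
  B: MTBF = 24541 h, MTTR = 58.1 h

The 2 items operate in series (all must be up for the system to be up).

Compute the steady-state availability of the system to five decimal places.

0.99715

A(A) = MTBF/(MTBF+MTTR) = 27134/(27134+13.4) = 0.999506
A(B) = MTBF/(MTBF+MTTR) = 24541/(24541+58.1) = 0.997638
Series availability: 0.999506 × 0.997638 = 0.99715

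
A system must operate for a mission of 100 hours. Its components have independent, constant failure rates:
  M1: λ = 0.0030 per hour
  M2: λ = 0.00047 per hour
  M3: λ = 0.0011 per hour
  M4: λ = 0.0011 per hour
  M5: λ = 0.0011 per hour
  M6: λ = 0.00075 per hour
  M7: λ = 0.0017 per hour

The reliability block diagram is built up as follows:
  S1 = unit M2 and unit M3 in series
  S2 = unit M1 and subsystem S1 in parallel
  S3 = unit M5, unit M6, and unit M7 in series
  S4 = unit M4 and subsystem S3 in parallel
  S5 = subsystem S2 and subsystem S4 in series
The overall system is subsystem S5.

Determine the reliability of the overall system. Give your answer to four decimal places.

R(M1) = exp(−0.0030 × 100) = 0.740818
R(M2) = exp(−0.00047 × 100) = 0.954087
R(M3) = exp(−0.0011 × 100) = 0.895834
R(M4) = exp(−0.0011 × 100) = 0.895834
R(M5) = exp(−0.0011 × 100) = 0.895834
R(M6) = exp(−0.00075 × 100) = 0.927743
R(M7) = exp(−0.0017 × 100) = 0.843665
Series (M2 and M3): 0.954087 × 0.895834 = 0.854704
Parallel (M1 and [0.854704]): 1 − (1 − 0.740818)(1 − 0.854704) = 0.962342
Series (M5, M6, and M7): 0.895834 × 0.927743 × 0.843665 = 0.701173
Parallel (M4 and [0.701173]): 1 − (1 − 0.895834)(1 − 0.701173) = 0.968872
Series ([0.962342] and [0.968872]): 0.962342 × 0.968872 = 0.9324

0.9324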